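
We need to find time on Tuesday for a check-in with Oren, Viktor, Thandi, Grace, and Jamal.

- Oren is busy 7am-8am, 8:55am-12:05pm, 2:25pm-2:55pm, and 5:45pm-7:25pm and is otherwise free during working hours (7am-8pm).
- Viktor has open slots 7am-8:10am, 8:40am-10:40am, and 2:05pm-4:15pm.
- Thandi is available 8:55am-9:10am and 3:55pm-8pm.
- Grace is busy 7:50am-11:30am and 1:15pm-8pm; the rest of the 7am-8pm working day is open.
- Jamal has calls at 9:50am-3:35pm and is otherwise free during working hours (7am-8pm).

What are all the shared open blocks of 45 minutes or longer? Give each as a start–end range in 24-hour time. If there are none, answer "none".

Oren free within 07:00–20:00: 08:00–08:55, 12:05–14:25, 14:55–17:45, 19:25–20:00.
Grace free within 07:00–20:00: 07:00–07:50, 11:30–13:15.
Jamal free within 07:00–20:00: 07:00–09:50, 15:35–20:00.
Oren ∩ Viktor: 08:00–08:10, 08:40–08:55, 14:05–14:25, 14:55–16:15.
Oren ∩ Viktor ∩ Thandi: 15:55–16:15.
Oren ∩ Viktor ∩ Thandi ∩ Grace: (none).
Oren ∩ Viktor ∩ Thandi ∩ Grace ∩ Jamal: (none).
Windows ≥ 45 min: (none).

none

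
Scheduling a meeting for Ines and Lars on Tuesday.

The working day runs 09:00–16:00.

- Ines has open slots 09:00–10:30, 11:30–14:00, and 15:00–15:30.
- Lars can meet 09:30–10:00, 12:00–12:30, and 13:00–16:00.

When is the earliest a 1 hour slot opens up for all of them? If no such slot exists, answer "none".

13:00

Ines ∩ Lars: 09:30–10:00, 12:00–12:30, 13:00–14:00, 15:00–15:30.
Windows ≥ 60 min: 13:00–14:00.
Earliest such window starts at 13:00.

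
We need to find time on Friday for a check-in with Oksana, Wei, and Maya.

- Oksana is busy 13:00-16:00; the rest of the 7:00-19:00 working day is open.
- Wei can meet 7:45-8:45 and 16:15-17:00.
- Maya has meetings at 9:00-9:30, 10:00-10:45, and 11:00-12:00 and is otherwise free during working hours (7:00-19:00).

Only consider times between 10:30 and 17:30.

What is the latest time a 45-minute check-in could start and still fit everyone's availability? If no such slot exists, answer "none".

16:15

Oksana free within 07:00–19:00: 07:00–13:00, 16:00–19:00.
Maya free within 07:00–19:00: 07:00–09:00, 09:30–10:00, 10:45–11:00, 12:00–19:00.
Oksana ∩ Wei: 07:45–08:45, 16:15–17:00.
Oksana ∩ Wei ∩ Maya: 07:45–08:45, 16:15–17:00.
Restricted to 10:30–17:30: 16:15–17:00.
Windows ≥ 45 min: 16:15–17:00.
Latest start in the last window 16:15–17:00 is 17:00 − 45 min = 16:15.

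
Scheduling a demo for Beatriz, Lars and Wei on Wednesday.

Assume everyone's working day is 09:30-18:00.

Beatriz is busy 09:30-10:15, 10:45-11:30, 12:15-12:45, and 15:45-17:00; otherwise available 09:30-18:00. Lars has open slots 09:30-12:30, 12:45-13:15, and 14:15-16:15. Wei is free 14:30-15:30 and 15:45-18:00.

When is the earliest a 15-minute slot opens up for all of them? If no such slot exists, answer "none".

14:30

Beatriz free within 09:30–18:00: 10:15–10:45, 11:30–12:15, 12:45–15:45, 17:00–18:00.
Beatriz ∩ Lars: 10:15–10:45, 11:30–12:15, 12:45–13:15, 14:15–15:45.
Beatriz ∩ Lars ∩ Wei: 14:30–15:30.
Windows ≥ 15 min: 14:30–15:30.
Earliest such window starts at 14:30.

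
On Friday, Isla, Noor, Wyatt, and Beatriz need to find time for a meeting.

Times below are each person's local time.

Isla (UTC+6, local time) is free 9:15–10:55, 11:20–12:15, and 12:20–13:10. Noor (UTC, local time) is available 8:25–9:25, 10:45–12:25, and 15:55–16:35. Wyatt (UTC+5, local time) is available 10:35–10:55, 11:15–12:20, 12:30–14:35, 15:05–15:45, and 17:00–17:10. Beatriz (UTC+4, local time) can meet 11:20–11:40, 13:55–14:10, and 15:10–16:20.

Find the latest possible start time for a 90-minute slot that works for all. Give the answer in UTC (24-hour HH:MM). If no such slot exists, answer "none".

Isla → UTC: 03:15–04:55, 05:20–06:15, 06:20–07:10.
Noor → UTC: 08:25–09:25, 10:45–12:25, 15:55–16:35.
Wyatt → UTC: 05:35–05:55, 06:15–07:20, 07:30–09:35, 10:05–10:45, 12:00–12:10.
Beatriz → UTC: 07:20–07:40, 09:55–10:10, 11:10–12:20.
Isla ∩ Noor: (none).
Isla ∩ Noor ∩ Wyatt: (none).
Isla ∩ Noor ∩ Wyatt ∩ Beatriz: (none).
Windows ≥ 90 min: (none).

none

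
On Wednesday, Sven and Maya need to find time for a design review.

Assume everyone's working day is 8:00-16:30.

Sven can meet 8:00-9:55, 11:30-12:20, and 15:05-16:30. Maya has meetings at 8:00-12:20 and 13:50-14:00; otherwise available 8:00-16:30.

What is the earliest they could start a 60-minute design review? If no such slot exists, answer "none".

15:05

Maya free within 08:00–16:30: 12:20–13:50, 14:00–16:30.
Sven ∩ Maya: 15:05–16:30.
Windows ≥ 60 min: 15:05–16:30.
Earliest such window starts at 15:05.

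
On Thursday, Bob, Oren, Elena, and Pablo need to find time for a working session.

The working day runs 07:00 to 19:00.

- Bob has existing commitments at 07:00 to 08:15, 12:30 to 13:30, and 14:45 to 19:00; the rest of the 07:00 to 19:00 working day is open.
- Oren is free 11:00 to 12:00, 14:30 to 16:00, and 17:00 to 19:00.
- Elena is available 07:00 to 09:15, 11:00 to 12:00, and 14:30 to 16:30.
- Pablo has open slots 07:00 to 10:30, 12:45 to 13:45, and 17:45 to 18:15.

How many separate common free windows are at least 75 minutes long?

Bob free within 07:00–19:00: 08:15–12:30, 13:30–14:45.
Bob ∩ Oren: 11:00–12:00, 14:30–14:45.
Bob ∩ Oren ∩ Elena: 11:00–12:00, 14:30–14:45.
Bob ∩ Oren ∩ Elena ∩ Pablo: (none).
Windows ≥ 75 min: (none).
That's 0 windows.

0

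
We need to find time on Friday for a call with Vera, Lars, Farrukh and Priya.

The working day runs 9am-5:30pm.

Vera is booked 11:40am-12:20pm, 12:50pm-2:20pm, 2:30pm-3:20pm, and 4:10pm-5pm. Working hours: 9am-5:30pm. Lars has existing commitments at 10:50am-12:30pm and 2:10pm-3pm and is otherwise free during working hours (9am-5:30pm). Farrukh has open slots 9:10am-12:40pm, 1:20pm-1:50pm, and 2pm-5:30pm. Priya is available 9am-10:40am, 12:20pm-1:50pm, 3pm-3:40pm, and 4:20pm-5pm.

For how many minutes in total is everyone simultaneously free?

Vera free within 09:00–17:30: 09:00–11:40, 12:20–12:50, 14:20–14:30, 15:20–16:10, 17:00–17:30.
Lars free within 09:00–17:30: 09:00–10:50, 12:30–14:10, 15:00–17:30.
Vera ∩ Lars: 09:00–10:50, 12:30–12:50, 15:20–16:10, 17:00–17:30.
Vera ∩ Lars ∩ Farrukh: 09:10–10:50, 12:30–12:40, 15:20–16:10, 17:00–17:30.
Vera ∩ Lars ∩ Farrukh ∩ Priya: 09:10–10:40, 12:30–12:40, 15:20–15:40.
Total common minutes: 90 + 10 + 20 = 120.

120 minutes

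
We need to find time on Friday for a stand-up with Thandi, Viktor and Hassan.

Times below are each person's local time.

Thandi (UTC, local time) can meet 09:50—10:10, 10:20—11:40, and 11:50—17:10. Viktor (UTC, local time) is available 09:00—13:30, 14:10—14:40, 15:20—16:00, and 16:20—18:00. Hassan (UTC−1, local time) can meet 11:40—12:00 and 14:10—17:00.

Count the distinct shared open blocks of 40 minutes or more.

2

Thandi → UTC: 09:50–10:10, 10:20–11:40, 11:50–17:10.
Viktor → UTC: 09:00–13:30, 14:10–14:40, 15:20–16:00, 16:20–18:00.
Hassan → UTC: 12:40–13:00, 15:10–18:00.
Thandi ∩ Viktor: 09:50–10:10, 10:20–11:40, 11:50–13:30, 14:10–14:40, 15:20–16:00, 16:20–17:10.
Thandi ∩ Viktor ∩ Hassan: 12:40–13:00, 15:20–16:00, 16:20–17:10.
Windows ≥ 40 min: 15:20–16:00, 16:20–17:10.
That's 2 windows.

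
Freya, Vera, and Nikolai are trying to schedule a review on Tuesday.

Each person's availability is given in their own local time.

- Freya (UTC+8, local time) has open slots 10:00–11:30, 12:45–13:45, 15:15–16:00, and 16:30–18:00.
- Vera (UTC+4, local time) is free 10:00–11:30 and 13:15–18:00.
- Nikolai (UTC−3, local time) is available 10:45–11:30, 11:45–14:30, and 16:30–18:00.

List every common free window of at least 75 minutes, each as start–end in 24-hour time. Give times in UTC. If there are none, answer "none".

Freya → UTC: 02:00–03:30, 04:45–05:45, 07:15–08:00, 08:30–10:00.
Vera → UTC: 06:00–07:30, 09:15–14:00.
Nikolai → UTC: 13:45–14:30, 14:45–17:30, 19:30–21:00.
Freya ∩ Vera: 07:15–07:30, 09:15–10:00.
Freya ∩ Vera ∩ Nikolai: (none).
Windows ≥ 75 min: (none).

none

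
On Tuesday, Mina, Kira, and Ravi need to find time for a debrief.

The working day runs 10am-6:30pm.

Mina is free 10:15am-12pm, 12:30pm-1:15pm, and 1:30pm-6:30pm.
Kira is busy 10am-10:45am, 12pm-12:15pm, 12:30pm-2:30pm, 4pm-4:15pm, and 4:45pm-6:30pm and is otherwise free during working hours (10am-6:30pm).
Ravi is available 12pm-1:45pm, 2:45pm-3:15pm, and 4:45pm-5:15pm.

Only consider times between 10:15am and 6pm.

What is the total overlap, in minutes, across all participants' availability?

Kira free within 10:00–18:30: 10:45–12:00, 12:15–12:30, 14:30–16:00, 16:15–16:45.
Mina ∩ Kira: 10:45–12:00, 14:30–16:00, 16:15–16:45.
Mina ∩ Kira ∩ Ravi: 14:45–15:15.
Restricted to 10:15–18:00: 14:45–15:15.
Total common minutes: 30.

30 minutes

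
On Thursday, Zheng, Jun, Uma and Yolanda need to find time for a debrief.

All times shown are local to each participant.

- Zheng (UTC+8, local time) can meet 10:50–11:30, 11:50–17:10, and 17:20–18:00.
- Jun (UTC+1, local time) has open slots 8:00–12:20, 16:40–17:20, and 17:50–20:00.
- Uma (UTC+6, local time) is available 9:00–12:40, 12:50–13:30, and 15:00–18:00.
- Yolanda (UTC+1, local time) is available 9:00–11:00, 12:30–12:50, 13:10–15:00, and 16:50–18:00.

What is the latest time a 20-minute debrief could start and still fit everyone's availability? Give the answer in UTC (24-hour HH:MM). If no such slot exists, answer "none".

Zheng → UTC: 02:50–03:30, 03:50–09:10, 09:20–10:00.
Jun → UTC: 07:00–11:20, 15:40–16:20, 16:50–19:00.
Uma → UTC: 03:00–06:40, 06:50–07:30, 09:00–12:00.
Yolanda → UTC: 08:00–10:00, 11:30–11:50, 12:10–14:00, 15:50–17:00.
Zheng ∩ Jun: 07:00–09:10, 09:20–10:00.
Zheng ∩ Jun ∩ Uma: 07:00–07:30, 09:00–09:10, 09:20–10:00.
Zheng ∩ Jun ∩ Uma ∩ Yolanda: 09:00–09:10, 09:20–10:00.
Windows ≥ 20 min: 09:20–10:00.
Latest start in the last window 09:20–10:00 is 10:00 − 20 min = 09:40.

09:40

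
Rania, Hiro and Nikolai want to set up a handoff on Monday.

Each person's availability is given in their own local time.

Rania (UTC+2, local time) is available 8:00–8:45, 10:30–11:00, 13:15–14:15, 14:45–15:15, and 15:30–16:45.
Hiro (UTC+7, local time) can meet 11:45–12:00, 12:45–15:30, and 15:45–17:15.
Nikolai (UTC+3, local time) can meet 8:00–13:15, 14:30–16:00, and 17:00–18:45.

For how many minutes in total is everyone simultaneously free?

Rania → UTC: 06:00–06:45, 08:30–09:00, 11:15–12:15, 12:45–13:15, 13:30–14:45.
Hiro → UTC: 04:45–05:00, 05:45–08:30, 08:45–10:15.
Nikolai → UTC: 05:00–10:15, 11:30–13:00, 14:00–15:45.
Rania ∩ Hiro: 06:00–06:45, 08:45–09:00.
Rania ∩ Hiro ∩ Nikolai: 06:00–06:45, 08:45–09:00.
Total common minutes: 45 + 15 = 60.

60 minutes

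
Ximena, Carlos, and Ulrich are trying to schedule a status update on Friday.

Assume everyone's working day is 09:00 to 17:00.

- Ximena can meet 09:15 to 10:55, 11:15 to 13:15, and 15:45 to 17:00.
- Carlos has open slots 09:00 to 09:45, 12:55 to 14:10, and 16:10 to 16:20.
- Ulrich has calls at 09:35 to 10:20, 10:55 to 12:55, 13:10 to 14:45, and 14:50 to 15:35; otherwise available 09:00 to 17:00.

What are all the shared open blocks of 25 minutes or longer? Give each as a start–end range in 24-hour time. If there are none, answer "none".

Ulrich free within 09:00–17:00: 09:00–09:35, 10:20–10:55, 12:55–13:10, 14:45–14:50, 15:35–17:00.
Ximena ∩ Carlos: 09:15–09:45, 12:55–13:15, 16:10–16:20.
Ximena ∩ Carlos ∩ Ulrich: 09:15–09:35, 12:55–13:10, 16:10–16:20.
Windows ≥ 25 min: (none).

none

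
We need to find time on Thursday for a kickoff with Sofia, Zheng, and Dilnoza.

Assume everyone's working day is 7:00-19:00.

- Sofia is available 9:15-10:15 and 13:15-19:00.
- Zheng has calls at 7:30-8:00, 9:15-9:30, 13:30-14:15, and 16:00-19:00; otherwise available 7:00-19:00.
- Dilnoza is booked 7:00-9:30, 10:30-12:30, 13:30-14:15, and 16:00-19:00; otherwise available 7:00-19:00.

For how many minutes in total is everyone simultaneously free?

165 minutes

Zheng free within 07:00–19:00: 07:00–07:30, 08:00–09:15, 09:30–13:30, 14:15–16:00.
Dilnoza free within 07:00–19:00: 09:30–10:30, 12:30–13:30, 14:15–16:00.
Sofia ∩ Zheng: 09:30–10:15, 13:15–13:30, 14:15–16:00.
Sofia ∩ Zheng ∩ Dilnoza: 09:30–10:15, 13:15–13:30, 14:15–16:00.
Total common minutes: 45 + 15 + 105 = 165.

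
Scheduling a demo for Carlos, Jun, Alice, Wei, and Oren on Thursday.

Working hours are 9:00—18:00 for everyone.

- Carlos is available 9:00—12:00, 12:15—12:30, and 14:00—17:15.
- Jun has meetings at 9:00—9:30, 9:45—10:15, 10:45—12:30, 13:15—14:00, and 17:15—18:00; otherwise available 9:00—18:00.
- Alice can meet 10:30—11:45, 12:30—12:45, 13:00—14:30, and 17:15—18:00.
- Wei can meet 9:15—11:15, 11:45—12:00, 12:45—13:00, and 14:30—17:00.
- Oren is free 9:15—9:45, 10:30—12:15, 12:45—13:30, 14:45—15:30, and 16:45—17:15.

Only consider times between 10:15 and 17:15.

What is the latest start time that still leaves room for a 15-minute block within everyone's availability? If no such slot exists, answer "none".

10:30

Jun free within 09:00–18:00: 09:30–09:45, 10:15–10:45, 12:30–13:15, 14:00–17:15.
Carlos ∩ Jun: 09:30–09:45, 10:15–10:45, 14:00–17:15.
Carlos ∩ Jun ∩ Alice: 10:30–10:45, 14:00–14:30.
Carlos ∩ Jun ∩ Alice ∩ Wei: 10:30–10:45.
Carlos ∩ Jun ∩ Alice ∩ Wei ∩ Oren: 10:30–10:45.
Restricted to 10:15–17:15: 10:30–10:45.
Windows ≥ 15 min: 10:30–10:45.
Latest start in the last window 10:30–10:45 is 10:45 − 15 min = 10:30.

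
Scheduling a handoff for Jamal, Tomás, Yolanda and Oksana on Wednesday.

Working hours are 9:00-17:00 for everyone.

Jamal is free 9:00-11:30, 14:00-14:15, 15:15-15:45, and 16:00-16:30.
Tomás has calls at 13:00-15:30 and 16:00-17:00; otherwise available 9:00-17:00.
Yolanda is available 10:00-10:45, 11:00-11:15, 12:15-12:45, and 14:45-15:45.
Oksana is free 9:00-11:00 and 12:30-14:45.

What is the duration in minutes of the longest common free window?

45 minutes

Tomás free within 09:00–17:00: 09:00–13:00, 15:30–16:00.
Jamal ∩ Tomás: 09:00–11:30, 15:30–15:45.
Jamal ∩ Tomás ∩ Yolanda: 10:00–10:45, 11:00–11:15, 15:30–15:45.
Jamal ∩ Tomás ∩ Yolanda ∩ Oksana: 10:00–10:45.
Single common window of 45 minutes.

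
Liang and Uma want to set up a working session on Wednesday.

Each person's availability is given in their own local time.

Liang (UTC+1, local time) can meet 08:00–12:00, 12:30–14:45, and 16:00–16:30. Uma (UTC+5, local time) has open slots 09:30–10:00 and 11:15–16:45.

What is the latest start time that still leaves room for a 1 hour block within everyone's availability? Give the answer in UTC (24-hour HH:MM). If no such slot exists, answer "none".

Liang → UTC: 07:00–11:00, 11:30–13:45, 15:00–15:30.
Uma → UTC: 04:30–05:00, 06:15–11:45.
Liang ∩ Uma: 07:00–11:00, 11:30–11:45.
Windows ≥ 60 min: 07:00–11:00.
Latest start in the last window 07:00–11:00 is 11:00 − 60 min = 10:00.

10:00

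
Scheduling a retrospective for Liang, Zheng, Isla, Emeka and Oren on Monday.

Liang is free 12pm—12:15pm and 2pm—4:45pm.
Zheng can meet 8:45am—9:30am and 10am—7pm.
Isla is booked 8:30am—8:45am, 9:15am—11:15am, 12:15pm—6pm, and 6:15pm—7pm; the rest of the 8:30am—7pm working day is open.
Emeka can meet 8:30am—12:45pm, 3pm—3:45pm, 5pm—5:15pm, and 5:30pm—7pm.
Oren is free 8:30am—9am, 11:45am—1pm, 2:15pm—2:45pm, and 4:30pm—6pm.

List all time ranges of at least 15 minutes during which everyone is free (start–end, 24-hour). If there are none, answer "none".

Isla free within 08:30–19:00: 08:45–09:15, 11:15–12:15, 18:00–18:15.
Liang ∩ Zheng: 12:00–12:15, 14:00–16:45.
Liang ∩ Zheng ∩ Isla: 12:00–12:15.
Liang ∩ Zheng ∩ Isla ∩ Emeka: 12:00–12:15.
Liang ∩ Zheng ∩ Isla ∩ Emeka ∩ Oren: 12:00–12:15.
Windows ≥ 15 min: 12:00–12:15.

12:00–12:15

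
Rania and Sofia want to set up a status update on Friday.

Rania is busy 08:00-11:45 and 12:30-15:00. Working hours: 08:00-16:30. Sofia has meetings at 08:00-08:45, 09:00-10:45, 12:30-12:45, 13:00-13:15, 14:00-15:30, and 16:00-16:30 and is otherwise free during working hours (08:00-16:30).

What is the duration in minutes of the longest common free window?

Rania free within 08:00–16:30: 11:45–12:30, 15:00–16:30.
Sofia free within 08:00–16:30: 08:45–09:00, 10:45–12:30, 12:45–13:00, 13:15–14:00, 15:30–16:00.
Rania ∩ Sofia: 11:45–12:30, 15:30–16:00.
Common window lengths: 45, 30 min; longest is 45.

45 minutes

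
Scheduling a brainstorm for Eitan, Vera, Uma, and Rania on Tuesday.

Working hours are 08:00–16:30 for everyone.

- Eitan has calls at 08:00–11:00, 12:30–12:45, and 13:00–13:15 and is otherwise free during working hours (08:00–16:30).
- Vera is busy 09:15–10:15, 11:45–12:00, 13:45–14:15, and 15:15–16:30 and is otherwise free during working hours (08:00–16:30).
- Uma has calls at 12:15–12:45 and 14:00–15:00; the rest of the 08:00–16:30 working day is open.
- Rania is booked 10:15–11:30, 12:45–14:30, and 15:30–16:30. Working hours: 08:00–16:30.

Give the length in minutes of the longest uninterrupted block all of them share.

Eitan free within 08:00–16:30: 11:00–12:30, 12:45–13:00, 13:15–16:30.
Vera free within 08:00–16:30: 08:00–09:15, 10:15–11:45, 12:00–13:45, 14:15–15:15.
Uma free within 08:00–16:30: 08:00–12:15, 12:45–14:00, 15:00–16:30.
Rania free within 08:00–16:30: 08:00–10:15, 11:30–12:45, 14:30–15:30.
Eitan ∩ Vera: 11:00–11:45, 12:00–12:30, 12:45–13:00, 13:15–13:45, 14:15–15:15.
Eitan ∩ Vera ∩ Uma: 11:00–11:45, 12:00–12:15, 12:45–13:00, 13:15–13:45, 15:00–15:15.
Eitan ∩ Vera ∩ Uma ∩ Rania: 11:30–11:45, 12:00–12:15, 15:00–15:15.
Common window lengths: 15, 15, 15 min; longest is 15.

15 minutes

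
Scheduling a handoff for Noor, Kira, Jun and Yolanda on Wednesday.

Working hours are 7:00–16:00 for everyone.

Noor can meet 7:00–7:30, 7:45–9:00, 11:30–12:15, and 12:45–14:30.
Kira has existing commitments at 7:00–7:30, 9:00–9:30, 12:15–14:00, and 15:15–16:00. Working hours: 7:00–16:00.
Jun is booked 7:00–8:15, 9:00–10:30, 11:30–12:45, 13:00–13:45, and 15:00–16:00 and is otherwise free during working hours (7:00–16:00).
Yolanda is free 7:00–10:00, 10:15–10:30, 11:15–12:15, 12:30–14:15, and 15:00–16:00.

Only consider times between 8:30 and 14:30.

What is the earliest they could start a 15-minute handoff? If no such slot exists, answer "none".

08:30

Kira free within 07:00–16:00: 07:30–09:00, 09:30–12:15, 14:00–15:15.
Jun free within 07:00–16:00: 08:15–09:00, 10:30–11:30, 12:45–13:00, 13:45–15:00.
Noor ∩ Kira: 07:45–09:00, 11:30–12:15, 14:00–14:30.
Noor ∩ Kira ∩ Jun: 08:15–09:00, 14:00–14:30.
Noor ∩ Kira ∩ Jun ∩ Yolanda: 08:15–09:00, 14:00–14:15.
Restricted to 08:30–14:30: 08:30–09:00, 14:00–14:15.
Windows ≥ 15 min: 08:30–09:00, 14:00–14:15.
Earliest such window starts at 08:30.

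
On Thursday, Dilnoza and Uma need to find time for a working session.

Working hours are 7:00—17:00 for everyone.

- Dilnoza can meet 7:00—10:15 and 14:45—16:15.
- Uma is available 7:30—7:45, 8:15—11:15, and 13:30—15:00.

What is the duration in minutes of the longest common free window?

120 minutes

Dilnoza ∩ Uma: 07:30–07:45, 08:15–10:15, 14:45–15:00.
Common window lengths: 15, 120, 15 min; longest is 120.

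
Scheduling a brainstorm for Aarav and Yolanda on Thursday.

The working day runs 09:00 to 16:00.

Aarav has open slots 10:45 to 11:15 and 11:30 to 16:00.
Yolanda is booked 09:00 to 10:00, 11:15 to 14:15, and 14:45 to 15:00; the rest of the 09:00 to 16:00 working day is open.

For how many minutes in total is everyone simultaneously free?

120 minutes

Yolanda free within 09:00–16:00: 10:00–11:15, 14:15–14:45, 15:00–16:00.
Aarav ∩ Yolanda: 10:45–11:15, 14:15–14:45, 15:00–16:00.
Total common minutes: 30 + 30 + 60 = 120.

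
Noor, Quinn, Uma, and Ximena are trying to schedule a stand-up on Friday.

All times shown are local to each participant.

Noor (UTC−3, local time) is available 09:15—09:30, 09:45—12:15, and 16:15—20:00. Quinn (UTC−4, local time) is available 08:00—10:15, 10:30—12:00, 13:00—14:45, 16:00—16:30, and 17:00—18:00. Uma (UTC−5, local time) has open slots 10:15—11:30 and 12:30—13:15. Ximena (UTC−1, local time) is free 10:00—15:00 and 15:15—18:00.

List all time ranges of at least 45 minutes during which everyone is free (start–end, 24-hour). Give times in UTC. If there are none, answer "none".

Noor → UTC: 12:15–12:30, 12:45–15:15, 19:15–23:00.
Quinn → UTC: 12:00–14:15, 14:30–16:00, 17:00–18:45, 20:00–20:30, 21:00–22:00.
Uma → UTC: 15:15–16:30, 17:30–18:15.
Ximena → UTC: 11:00–16:00, 16:15–19:00.
Noor ∩ Quinn: 12:15–12:30, 12:45–14:15, 14:30–15:15, 20:00–20:30, 21:00–22:00.
Noor ∩ Quinn ∩ Uma: (none).
Noor ∩ Quinn ∩ Uma ∩ Ximena: (none).
Windows ≥ 45 min: (none).

none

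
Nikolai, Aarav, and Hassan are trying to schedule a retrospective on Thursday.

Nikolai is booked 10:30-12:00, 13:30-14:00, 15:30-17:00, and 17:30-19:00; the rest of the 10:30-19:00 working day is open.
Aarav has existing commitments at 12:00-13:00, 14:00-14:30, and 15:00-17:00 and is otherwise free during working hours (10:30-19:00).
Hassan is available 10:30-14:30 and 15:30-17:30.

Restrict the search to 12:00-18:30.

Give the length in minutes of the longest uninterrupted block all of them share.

Nikolai free within 10:30–19:00: 12:00–13:30, 14:00–15:30, 17:00–17:30.
Aarav free within 10:30–19:00: 10:30–12:00, 13:00–14:00, 14:30–15:00, 17:00–19:00.
Nikolai ∩ Aarav: 13:00–13:30, 14:30–15:00, 17:00–17:30.
Nikolai ∩ Aarav ∩ Hassan: 13:00–13:30, 17:00–17:30.
Restricted to 12:00–18:30: 13:00–13:30, 17:00–17:30.
Common window lengths: 30, 30 min; longest is 30.

30 minutes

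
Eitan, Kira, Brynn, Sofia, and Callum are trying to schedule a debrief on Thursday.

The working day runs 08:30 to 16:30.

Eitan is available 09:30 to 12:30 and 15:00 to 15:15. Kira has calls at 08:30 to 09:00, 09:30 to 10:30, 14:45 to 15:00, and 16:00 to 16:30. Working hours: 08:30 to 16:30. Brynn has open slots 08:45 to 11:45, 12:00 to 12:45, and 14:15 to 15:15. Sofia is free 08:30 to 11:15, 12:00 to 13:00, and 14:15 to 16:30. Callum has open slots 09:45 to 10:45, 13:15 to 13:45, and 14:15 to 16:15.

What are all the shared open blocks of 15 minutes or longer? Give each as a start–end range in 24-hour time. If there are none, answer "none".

Kira free within 08:30–16:30: 09:00–09:30, 10:30–14:45, 15:00–16:00.
Eitan ∩ Kira: 10:30–12:30, 15:00–15:15.
Eitan ∩ Kira ∩ Brynn: 10:30–11:45, 12:00–12:30, 15:00–15:15.
Eitan ∩ Kira ∩ Brynn ∩ Sofia: 10:30–11:15, 12:00–12:30, 15:00–15:15.
Eitan ∩ Kira ∩ Brynn ∩ Sofia ∩ Callum: 10:30–10:45, 15:00–15:15.
Windows ≥ 15 min: 10:30–10:45, 15:00–15:15.

10:30–10:45, 15:00–15:15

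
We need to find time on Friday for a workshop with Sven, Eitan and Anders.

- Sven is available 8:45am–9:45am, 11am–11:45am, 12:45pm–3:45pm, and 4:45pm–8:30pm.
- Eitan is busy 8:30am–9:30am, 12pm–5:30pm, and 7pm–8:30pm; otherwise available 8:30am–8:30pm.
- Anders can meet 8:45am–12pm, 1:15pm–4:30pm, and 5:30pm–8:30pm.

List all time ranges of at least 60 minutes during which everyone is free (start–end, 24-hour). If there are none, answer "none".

Eitan free within 08:30–20:30: 09:30–12:00, 17:30–19:00.
Sven ∩ Eitan: 09:30–09:45, 11:00–11:45, 17:30–19:00.
Sven ∩ Eitan ∩ Anders: 09:30–09:45, 11:00–11:45, 17:30–19:00.
Windows ≥ 60 min: 17:30–19:00.

17:30–19:00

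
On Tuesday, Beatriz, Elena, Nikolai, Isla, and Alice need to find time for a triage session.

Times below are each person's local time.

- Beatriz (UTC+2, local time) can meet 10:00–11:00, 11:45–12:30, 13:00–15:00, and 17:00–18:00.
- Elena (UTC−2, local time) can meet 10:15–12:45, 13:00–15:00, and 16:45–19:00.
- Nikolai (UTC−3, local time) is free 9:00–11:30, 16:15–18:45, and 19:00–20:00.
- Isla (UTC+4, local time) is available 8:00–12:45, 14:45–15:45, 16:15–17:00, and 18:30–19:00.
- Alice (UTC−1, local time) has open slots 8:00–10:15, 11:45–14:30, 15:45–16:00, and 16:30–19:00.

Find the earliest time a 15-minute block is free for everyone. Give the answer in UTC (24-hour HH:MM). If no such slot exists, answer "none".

12:45

Beatriz → UTC: 08:00–09:00, 09:45–10:30, 11:00–13:00, 15:00–16:00.
Elena → UTC: 12:15–14:45, 15:00–17:00, 18:45–21:00.
Nikolai → UTC: 12:00–14:30, 19:15–21:45, 22:00–23:00.
Isla → UTC: 04:00–08:45, 10:45–11:45, 12:15–13:00, 14:30–15:00.
Alice → UTC: 09:00–11:15, 12:45–15:30, 16:45–17:00, 17:30–20:00.
Beatriz ∩ Elena: 12:15–13:00, 15:00–16:00.
Beatriz ∩ Elena ∩ Nikolai: 12:15–13:00.
Beatriz ∩ Elena ∩ Nikolai ∩ Isla: 12:15–13:00.
Beatriz ∩ Elena ∩ Nikolai ∩ Isla ∩ Alice: 12:45–13:00.
Windows ≥ 15 min: 12:45–13:00.
Earliest such window starts at 12:45.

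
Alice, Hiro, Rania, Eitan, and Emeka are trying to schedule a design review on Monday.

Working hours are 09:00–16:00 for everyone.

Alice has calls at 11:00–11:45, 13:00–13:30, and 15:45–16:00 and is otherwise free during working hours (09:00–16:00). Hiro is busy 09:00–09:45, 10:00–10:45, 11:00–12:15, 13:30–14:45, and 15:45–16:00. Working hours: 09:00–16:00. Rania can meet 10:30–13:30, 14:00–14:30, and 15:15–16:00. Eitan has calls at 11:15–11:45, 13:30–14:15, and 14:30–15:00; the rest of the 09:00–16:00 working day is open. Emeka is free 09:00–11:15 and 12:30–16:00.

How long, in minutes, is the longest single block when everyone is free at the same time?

30 minutes

Alice free within 09:00–16:00: 09:00–11:00, 11:45–13:00, 13:30–15:45.
Hiro free within 09:00–16:00: 09:45–10:00, 10:45–11:00, 12:15–13:30, 14:45–15:45.
Eitan free within 09:00–16:00: 09:00–11:15, 11:45–13:30, 14:15–14:30, 15:00–16:00.
Alice ∩ Hiro: 09:45–10:00, 10:45–11:00, 12:15–13:00, 14:45–15:45.
Alice ∩ Hiro ∩ Rania: 10:45–11:00, 12:15–13:00, 15:15–15:45.
Alice ∩ Hiro ∩ Rania ∩ Eitan: 10:45–11:00, 12:15–13:00, 15:15–15:45.
Alice ∩ Hiro ∩ Rania ∩ Eitan ∩ Emeka: 10:45–11:00, 12:30–13:00, 15:15–15:45.
Common window lengths: 15, 30, 30 min; longest is 30.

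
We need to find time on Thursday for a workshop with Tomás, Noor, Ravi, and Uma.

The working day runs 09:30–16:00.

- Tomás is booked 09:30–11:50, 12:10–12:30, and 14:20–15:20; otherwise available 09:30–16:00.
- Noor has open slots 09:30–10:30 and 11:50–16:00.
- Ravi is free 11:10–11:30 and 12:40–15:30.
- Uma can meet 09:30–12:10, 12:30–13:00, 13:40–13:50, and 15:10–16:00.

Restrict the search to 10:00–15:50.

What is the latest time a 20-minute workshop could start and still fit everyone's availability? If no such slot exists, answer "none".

Tomás free within 09:30–16:00: 11:50–12:10, 12:30–14:20, 15:20–16:00.
Tomás ∩ Noor: 11:50–12:10, 12:30–14:20, 15:20–16:00.
Tomás ∩ Noor ∩ Ravi: 12:40–14:20, 15:20–15:30.
Tomás ∩ Noor ∩ Ravi ∩ Uma: 12:40–13:00, 13:40–13:50, 15:20–15:30.
Restricted to 10:00–15:50: 12:40–13:00, 13:40–13:50, 15:20–15:30.
Windows ≥ 20 min: 12:40–13:00.
Latest start in the last window 12:40–13:00 is 13:00 − 20 min = 12:40.

12:40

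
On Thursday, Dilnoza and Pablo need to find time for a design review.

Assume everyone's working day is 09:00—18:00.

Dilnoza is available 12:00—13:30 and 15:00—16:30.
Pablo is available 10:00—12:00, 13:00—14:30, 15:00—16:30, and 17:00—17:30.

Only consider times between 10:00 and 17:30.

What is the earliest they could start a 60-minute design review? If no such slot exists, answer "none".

Dilnoza ∩ Pablo: 13:00–13:30, 15:00–16:30.
Restricted to 10:00–17:30: 13:00–13:30, 15:00–16:30.
Windows ≥ 60 min: 15:00–16:30.
Earliest such window starts at 15:00.

15:00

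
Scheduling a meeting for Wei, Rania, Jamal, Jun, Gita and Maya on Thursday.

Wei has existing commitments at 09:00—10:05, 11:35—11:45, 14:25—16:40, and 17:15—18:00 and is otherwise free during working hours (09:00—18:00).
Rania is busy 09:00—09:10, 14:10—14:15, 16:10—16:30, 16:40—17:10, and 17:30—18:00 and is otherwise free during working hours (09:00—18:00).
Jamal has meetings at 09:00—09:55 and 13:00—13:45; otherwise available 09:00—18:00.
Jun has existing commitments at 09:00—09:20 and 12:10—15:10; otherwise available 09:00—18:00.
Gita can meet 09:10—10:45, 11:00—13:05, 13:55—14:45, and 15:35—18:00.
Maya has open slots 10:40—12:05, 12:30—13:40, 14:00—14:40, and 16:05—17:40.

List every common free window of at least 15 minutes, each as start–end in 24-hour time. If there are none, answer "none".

Wei free within 09:00–18:00: 10:05–11:35, 11:45–14:25, 16:40–17:15.
Rania free within 09:00–18:00: 09:10–14:10, 14:15–16:10, 16:30–16:40, 17:10–17:30.
Jamal free within 09:00–18:00: 09:55–13:00, 13:45–18:00.
Jun free within 09:00–18:00: 09:20–12:10, 15:10–18:00.
Wei ∩ Rania: 10:05–11:35, 11:45–14:10, 14:15–14:25, 17:10–17:15.
Wei ∩ Rania ∩ Jamal: 10:05–11:35, 11:45–13:00, 13:45–14:10, 14:15–14:25, 17:10–17:15.
Wei ∩ Rania ∩ Jamal ∩ Jun: 10:05–11:35, 11:45–12:10, 17:10–17:15.
Wei ∩ Rania ∩ Jamal ∩ Jun ∩ Gita: 10:05–10:45, 11:00–11:35, 11:45–12:10, 17:10–17:15.
Wei ∩ Rania ∩ Jamal ∩ Jun ∩ Gita ∩ Maya: 10:40–10:45, 11:00–11:35, 11:45–12:05, 17:10–17:15.
Windows ≥ 15 min: 11:00–11:35, 11:45–12:05.

11:00–11:35, 11:45–12:05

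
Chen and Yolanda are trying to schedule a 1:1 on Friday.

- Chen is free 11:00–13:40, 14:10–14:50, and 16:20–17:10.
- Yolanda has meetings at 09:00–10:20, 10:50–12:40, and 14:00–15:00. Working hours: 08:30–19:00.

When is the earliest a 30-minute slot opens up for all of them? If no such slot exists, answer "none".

Yolanda free within 08:30–19:00: 08:30–09:00, 10:20–10:50, 12:40–14:00, 15:00–19:00.
Chen ∩ Yolanda: 12:40–13:40, 16:20–17:10.
Windows ≥ 30 min: 12:40–13:40, 16:20–17:10.
Earliest such window starts at 12:40.

12:40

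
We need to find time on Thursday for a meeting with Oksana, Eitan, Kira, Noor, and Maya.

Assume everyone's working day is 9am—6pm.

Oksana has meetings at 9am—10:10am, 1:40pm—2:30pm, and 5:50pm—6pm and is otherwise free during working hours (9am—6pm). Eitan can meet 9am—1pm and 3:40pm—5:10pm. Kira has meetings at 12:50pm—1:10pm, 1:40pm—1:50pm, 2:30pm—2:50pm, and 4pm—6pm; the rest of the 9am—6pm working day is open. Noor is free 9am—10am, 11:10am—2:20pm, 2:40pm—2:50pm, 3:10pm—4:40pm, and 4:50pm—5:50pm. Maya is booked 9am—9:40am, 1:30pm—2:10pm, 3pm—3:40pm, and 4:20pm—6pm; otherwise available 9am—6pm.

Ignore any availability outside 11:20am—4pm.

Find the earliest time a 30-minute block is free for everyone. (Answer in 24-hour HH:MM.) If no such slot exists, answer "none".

Oksana free within 09:00–18:00: 10:10–13:40, 14:30–17:50.
Kira free within 09:00–18:00: 09:00–12:50, 13:10–13:40, 13:50–14:30, 14:50–16:00.
Maya free within 09:00–18:00: 09:40–13:30, 14:10–15:00, 15:40–16:20.
Oksana ∩ Eitan: 10:10–13:00, 15:40–17:10.
Oksana ∩ Eitan ∩ Kira: 10:10–12:50, 15:40–16:00.
Oksana ∩ Eitan ∩ Kira ∩ Noor: 11:10–12:50, 15:40–16:00.
Oksana ∩ Eitan ∩ Kira ∩ Noor ∩ Maya: 11:10–12:50, 15:40–16:00.
Restricted to 11:20–16:00: 11:20–12:50, 15:40–16:00.
Windows ≥ 30 min: 11:20–12:50.
Earliest such window starts at 11:20.

11:20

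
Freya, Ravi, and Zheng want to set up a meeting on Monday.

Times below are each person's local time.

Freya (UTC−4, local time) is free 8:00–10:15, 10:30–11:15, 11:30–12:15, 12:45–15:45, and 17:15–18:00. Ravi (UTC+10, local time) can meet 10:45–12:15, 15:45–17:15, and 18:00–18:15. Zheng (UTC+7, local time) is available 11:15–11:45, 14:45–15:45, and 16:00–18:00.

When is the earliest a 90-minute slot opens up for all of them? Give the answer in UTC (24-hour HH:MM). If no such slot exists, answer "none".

Freya → UTC: 12:00–14:15, 14:30–15:15, 15:30–16:15, 16:45–19:45, 21:15–22:00.
Ravi → UTC: 00:45–02:15, 05:45–07:15, 08:00–08:15.
Zheng → UTC: 04:15–04:45, 07:45–08:45, 09:00–11:00.
Freya ∩ Ravi: (none).
Freya ∩ Ravi ∩ Zheng: (none).
Windows ≥ 90 min: (none).

none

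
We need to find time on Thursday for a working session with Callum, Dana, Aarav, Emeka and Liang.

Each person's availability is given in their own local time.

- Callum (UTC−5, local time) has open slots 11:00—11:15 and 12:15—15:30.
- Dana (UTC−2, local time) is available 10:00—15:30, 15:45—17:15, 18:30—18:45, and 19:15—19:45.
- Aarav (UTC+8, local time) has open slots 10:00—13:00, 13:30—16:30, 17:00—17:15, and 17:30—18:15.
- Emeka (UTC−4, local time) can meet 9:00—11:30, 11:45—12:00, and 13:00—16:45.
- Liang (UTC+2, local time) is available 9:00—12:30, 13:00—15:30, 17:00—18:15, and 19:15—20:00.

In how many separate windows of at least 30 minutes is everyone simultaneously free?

Callum → UTC: 16:00–16:15, 17:15–20:30.
Dana → UTC: 12:00–17:30, 17:45–19:15, 20:30–20:45, 21:15–21:45.
Aarav → UTC: 02:00–05:00, 05:30–08:30, 09:00–09:15, 09:30–10:15.
Emeka → UTC: 13:00–15:30, 15:45–16:00, 17:00–20:45.
Liang → UTC: 07:00–10:30, 11:00–13:30, 15:00–16:15, 17:15–18:00.
Callum ∩ Dana: 16:00–16:15, 17:15–17:30, 17:45–19:15.
Callum ∩ Dana ∩ Aarav: (none).
Callum ∩ Dana ∩ Aarav ∩ Emeka: (none).
Callum ∩ Dana ∩ Aarav ∩ Emeka ∩ Liang: (none).
Windows ≥ 30 min: (none).
That's 0 windows.

0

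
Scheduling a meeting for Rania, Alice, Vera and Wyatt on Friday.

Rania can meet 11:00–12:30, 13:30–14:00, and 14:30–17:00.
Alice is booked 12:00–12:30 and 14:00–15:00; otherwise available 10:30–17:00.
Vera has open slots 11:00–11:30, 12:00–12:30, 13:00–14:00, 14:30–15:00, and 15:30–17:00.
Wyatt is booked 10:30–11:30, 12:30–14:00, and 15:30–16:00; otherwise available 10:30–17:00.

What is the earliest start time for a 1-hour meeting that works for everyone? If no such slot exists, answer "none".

16:00

Alice free within 10:30–17:00: 10:30–12:00, 12:30–14:00, 15:00–17:00.
Wyatt free within 10:30–17:00: 11:30–12:30, 14:00–15:30, 16:00–17:00.
Rania ∩ Alice: 11:00–12:00, 13:30–14:00, 15:00–17:00.
Rania ∩ Alice ∩ Vera: 11:00–11:30, 13:30–14:00, 15:30–17:00.
Rania ∩ Alice ∩ Vera ∩ Wyatt: 16:00–17:00.
Windows ≥ 60 min: 16:00–17:00.
Earliest such window starts at 16:00.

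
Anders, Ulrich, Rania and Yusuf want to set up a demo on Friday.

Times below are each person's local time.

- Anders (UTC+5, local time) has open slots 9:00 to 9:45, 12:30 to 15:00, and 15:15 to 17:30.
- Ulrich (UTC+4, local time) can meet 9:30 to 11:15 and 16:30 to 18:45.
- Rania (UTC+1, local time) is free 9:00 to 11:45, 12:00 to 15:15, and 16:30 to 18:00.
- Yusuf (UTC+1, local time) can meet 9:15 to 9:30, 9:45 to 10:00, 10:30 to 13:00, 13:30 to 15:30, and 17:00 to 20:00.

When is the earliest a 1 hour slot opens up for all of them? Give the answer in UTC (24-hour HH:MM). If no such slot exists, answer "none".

Anders → UTC: 04:00–04:45, 07:30–10:00, 10:15–12:30.
Ulrich → UTC: 05:30–07:15, 12:30–14:45.
Rania → UTC: 08:00–10:45, 11:00–14:15, 15:30–17:00.
Yusuf → UTC: 08:15–08:30, 08:45–09:00, 09:30–12:00, 12:30–14:30, 16:00–19:00.
Anders ∩ Ulrich: (none).
Anders ∩ Ulrich ∩ Rania: (none).
Anders ∩ Ulrich ∩ Rania ∩ Yusuf: (none).
Windows ≥ 60 min: (none).

none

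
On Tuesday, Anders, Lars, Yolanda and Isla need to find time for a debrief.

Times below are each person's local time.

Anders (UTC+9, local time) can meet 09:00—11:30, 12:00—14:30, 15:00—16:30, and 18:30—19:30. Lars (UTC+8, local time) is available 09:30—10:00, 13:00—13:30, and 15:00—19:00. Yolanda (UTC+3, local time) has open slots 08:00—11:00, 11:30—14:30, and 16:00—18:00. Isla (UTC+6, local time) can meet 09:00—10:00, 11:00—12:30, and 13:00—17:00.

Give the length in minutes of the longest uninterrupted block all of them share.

60 minutes

Anders → UTC: 00:00–02:30, 03:00–05:30, 06:00–07:30, 09:30–10:30.
Lars → UTC: 01:30–02:00, 05:00–05:30, 07:00–11:00.
Yolanda → UTC: 05:00–08:00, 08:30–11:30, 13:00–15:00.
Isla → UTC: 03:00–04:00, 05:00–06:30, 07:00–11:00.
Anders ∩ Lars: 01:30–02:00, 05:00–05:30, 07:00–07:30, 09:30–10:30.
Anders ∩ Lars ∩ Yolanda: 05:00–05:30, 07:00–07:30, 09:30–10:30.
Anders ∩ Lars ∩ Yolanda ∩ Isla: 05:00–05:30, 07:00–07:30, 09:30–10:30.
Common window lengths: 30, 30, 60 min; longest is 60.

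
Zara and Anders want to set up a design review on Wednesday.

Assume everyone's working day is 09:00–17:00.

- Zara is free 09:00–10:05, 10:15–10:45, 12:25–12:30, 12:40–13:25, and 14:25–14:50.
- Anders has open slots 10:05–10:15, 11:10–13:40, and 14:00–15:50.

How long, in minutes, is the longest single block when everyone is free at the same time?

Zara ∩ Anders: 12:25–12:30, 12:40–13:25, 14:25–14:50.
Common window lengths: 5, 45, 25 min; longest is 45.

45 minutes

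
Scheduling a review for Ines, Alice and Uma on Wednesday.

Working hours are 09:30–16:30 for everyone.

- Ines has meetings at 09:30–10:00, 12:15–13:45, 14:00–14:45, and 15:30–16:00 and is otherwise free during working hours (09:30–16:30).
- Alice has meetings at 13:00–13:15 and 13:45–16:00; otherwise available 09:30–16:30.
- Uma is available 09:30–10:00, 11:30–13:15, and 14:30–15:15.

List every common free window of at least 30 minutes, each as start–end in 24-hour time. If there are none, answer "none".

11:30–12:15

Ines free within 09:30–16:30: 10:00–12:15, 13:45–14:00, 14:45–15:30, 16:00–16:30.
Alice free within 09:30–16:30: 09:30–13:00, 13:15–13:45, 16:00–16:30.
Ines ∩ Alice: 10:00–12:15, 16:00–16:30.
Ines ∩ Alice ∩ Uma: 11:30–12:15.
Windows ≥ 30 min: 11:30–12:15.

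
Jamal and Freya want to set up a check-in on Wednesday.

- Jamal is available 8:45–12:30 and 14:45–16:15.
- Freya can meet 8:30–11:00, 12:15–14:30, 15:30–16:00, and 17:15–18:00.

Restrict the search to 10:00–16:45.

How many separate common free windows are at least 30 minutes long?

Jamal ∩ Freya: 08:45–11:00, 12:15–12:30, 15:30–16:00.
Restricted to 10:00–16:45: 10:00–11:00, 12:15–12:30, 15:30–16:00.
Windows ≥ 30 min: 10:00–11:00, 15:30–16:00.
That's 2 windows.

2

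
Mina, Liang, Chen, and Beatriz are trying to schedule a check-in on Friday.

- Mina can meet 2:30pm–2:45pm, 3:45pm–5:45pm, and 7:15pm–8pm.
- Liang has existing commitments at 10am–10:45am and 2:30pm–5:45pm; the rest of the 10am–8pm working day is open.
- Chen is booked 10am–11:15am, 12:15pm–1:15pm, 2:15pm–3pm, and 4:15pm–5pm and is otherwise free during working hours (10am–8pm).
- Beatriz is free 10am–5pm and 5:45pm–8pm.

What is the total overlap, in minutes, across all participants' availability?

Liang free within 10:00–20:00: 10:45–14:30, 17:45–20:00.
Chen free within 10:00–20:00: 11:15–12:15, 13:15–14:15, 15:00–16:15, 17:00–20:00.
Mina ∩ Liang: 19:15–20:00.
Mina ∩ Liang ∩ Chen: 19:15–20:00.
Mina ∩ Liang ∩ Chen ∩ Beatriz: 19:15–20:00.
Total common minutes: 45.

45 minutes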